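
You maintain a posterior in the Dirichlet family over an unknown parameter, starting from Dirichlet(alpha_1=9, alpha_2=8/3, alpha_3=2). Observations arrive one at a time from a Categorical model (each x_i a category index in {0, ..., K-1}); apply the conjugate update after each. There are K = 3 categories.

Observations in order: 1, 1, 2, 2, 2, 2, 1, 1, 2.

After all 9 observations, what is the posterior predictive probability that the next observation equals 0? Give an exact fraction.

27/68

obs 1: x=1 → posterior Dirichlet(9, 11/3, 2)
obs 2: x=1 → posterior Dirichlet(9, 14/3, 2)
obs 3: x=2 → posterior Dirichlet(9, 14/3, 3)
obs 4: x=2 → posterior Dirichlet(9, 14/3, 4)
obs 5: x=2 → posterior Dirichlet(9, 14/3, 5)
obs 6: x=2 → posterior Dirichlet(9, 14/3, 6)
obs 7: x=1 → posterior Dirichlet(9, 17/3, 6)
obs 8: x=1 → posterior Dirichlet(9, 20/3, 6)
obs 9: x=2 → posterior Dirichlet(9, 20/3, 7)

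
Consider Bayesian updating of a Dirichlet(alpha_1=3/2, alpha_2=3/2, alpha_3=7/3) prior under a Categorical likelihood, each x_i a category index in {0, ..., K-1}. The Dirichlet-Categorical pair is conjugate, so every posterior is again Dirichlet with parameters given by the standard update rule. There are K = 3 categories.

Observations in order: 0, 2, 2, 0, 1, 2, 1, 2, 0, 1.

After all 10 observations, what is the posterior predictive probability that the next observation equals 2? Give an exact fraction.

obs 1: x=0 → posterior Dirichlet(5/2, 3/2, 7/3)
obs 2: x=2 → posterior Dirichlet(5/2, 3/2, 10/3)
obs 3: x=2 → posterior Dirichlet(5/2, 3/2, 13/3)
obs 4: x=0 → posterior Dirichlet(7/2, 3/2, 13/3)
obs 5: x=1 → posterior Dirichlet(7/2, 5/2, 13/3)
obs 6: x=2 → posterior Dirichlet(7/2, 5/2, 16/3)
obs 7: x=1 → posterior Dirichlet(7/2, 7/2, 16/3)
obs 8: x=2 → posterior Dirichlet(7/2, 7/2, 19/3)
obs 9: x=0 → posterior Dirichlet(9/2, 7/2, 19/3)
obs 10: x=1 → posterior Dirichlet(9/2, 9/2, 19/3)

19/46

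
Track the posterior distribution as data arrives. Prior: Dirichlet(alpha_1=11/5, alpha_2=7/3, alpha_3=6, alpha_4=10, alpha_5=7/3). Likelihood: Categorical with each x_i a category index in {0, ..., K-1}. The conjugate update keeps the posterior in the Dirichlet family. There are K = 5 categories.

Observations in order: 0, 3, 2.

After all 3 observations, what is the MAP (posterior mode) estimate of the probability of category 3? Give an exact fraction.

150/313

obs 1: x=0 → posterior Dirichlet(16/5, 7/3, 6, 10, 7/3)
obs 2: x=3 → posterior Dirichlet(16/5, 7/3, 6, 11, 7/3)
obs 3: x=2 → posterior Dirichlet(16/5, 7/3, 7, 11, 7/3)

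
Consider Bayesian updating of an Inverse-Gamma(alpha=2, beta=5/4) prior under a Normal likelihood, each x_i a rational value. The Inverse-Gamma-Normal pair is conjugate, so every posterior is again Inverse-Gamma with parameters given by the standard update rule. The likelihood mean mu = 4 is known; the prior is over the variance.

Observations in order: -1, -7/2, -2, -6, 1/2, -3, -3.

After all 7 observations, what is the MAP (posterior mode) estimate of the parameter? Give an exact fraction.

obs 1: x=-1 → posterior Inverse-Gamma(5/2, 55/4)
obs 2: x=-7/2 → posterior Inverse-Gamma(3, 335/8)
obs 3: x=-2 → posterior Inverse-Gamma(7/2, 479/8)
obs 4: x=-6 → posterior Inverse-Gamma(4, 879/8)
obs 5: x=1/2 → posterior Inverse-Gamma(9/2, 116)
obs 6: x=-3 → posterior Inverse-Gamma(5, 281/2)
obs 7: x=-3 → posterior Inverse-Gamma(11/2, 165)

330/13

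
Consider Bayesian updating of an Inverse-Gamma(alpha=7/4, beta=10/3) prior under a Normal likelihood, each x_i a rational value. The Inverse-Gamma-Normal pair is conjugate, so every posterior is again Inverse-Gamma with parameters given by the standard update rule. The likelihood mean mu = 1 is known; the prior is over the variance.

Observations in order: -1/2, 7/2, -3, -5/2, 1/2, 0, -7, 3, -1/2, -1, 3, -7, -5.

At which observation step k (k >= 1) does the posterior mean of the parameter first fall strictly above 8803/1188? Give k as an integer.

k = 4

obs 1: x=-1/2 → posterior Inverse-Gamma(9/4, 107/24)
obs 2: x=7/2 → posterior Inverse-Gamma(11/4, 91/12)
obs 3: x=-3 → posterior Inverse-Gamma(13/4, 187/12)
obs 4: x=-5/2 → posterior Inverse-Gamma(15/4, 521/24)
obs 5: x=1/2 → posterior Inverse-Gamma(17/4, 131/6)
obs 6: x=0 → posterior Inverse-Gamma(19/4, 67/3)
obs 7: x=-7 → posterior Inverse-Gamma(21/4, 163/3)
obs 8: x=3 → posterior Inverse-Gamma(23/4, 169/3)
obs 9: x=-1/2 → posterior Inverse-Gamma(25/4, 1379/24)
obs 10: x=-1 → posterior Inverse-Gamma(27/4, 1427/24)
obs 11: x=3 → posterior Inverse-Gamma(29/4, 1475/24)
obs 12: x=-7 → posterior Inverse-Gamma(31/4, 2243/24)
obs 13: x=-5 → posterior Inverse-Gamma(33/4, 2675/24)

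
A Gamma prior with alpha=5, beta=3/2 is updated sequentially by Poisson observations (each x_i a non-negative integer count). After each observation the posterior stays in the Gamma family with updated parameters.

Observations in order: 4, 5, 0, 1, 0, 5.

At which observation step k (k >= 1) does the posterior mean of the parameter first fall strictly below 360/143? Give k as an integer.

obs 1: x=4 → posterior Gamma(9, 5/2)
obs 2: x=5 → posterior Gamma(14, 7/2)
obs 3: x=0 → posterior Gamma(14, 9/2)
obs 4: x=1 → posterior Gamma(15, 11/2)
obs 5: x=0 → posterior Gamma(15, 13/2)
obs 6: x=5 → posterior Gamma(20, 15/2)

k = 5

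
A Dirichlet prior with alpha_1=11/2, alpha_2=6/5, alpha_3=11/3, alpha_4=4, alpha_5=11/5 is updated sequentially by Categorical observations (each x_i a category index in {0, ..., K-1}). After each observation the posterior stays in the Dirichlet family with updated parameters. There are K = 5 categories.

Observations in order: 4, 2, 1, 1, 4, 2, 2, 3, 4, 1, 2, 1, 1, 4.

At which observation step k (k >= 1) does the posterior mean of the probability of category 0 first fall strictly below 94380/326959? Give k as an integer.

obs 1: x=4 → posterior Dirichlet(11/2, 6/5, 11/3, 4, 16/5)
obs 2: x=2 → posterior Dirichlet(11/2, 6/5, 14/3, 4, 16/5)
obs 3: x=1 → posterior Dirichlet(11/2, 11/5, 14/3, 4, 16/5)
obs 4: x=1 → posterior Dirichlet(11/2, 16/5, 14/3, 4, 16/5)
obs 5: x=4 → posterior Dirichlet(11/2, 16/5, 14/3, 4, 21/5)
obs 6: x=2 → posterior Dirichlet(11/2, 16/5, 17/3, 4, 21/5)
obs 7: x=2 → posterior Dirichlet(11/2, 16/5, 20/3, 4, 21/5)
obs 8: x=3 → posterior Dirichlet(11/2, 16/5, 20/3, 5, 21/5)
obs 9: x=4 → posterior Dirichlet(11/2, 16/5, 20/3, 5, 26/5)
obs 10: x=1 → posterior Dirichlet(11/2, 21/5, 20/3, 5, 26/5)
obs 11: x=2 → posterior Dirichlet(11/2, 21/5, 23/3, 5, 26/5)
obs 12: x=1 → posterior Dirichlet(11/2, 26/5, 23/3, 5, 26/5)
obs 13: x=1 → posterior Dirichlet(11/2, 31/5, 23/3, 5, 26/5)
obs 14: x=4 → posterior Dirichlet(11/2, 31/5, 23/3, 5, 31/5)

k = 3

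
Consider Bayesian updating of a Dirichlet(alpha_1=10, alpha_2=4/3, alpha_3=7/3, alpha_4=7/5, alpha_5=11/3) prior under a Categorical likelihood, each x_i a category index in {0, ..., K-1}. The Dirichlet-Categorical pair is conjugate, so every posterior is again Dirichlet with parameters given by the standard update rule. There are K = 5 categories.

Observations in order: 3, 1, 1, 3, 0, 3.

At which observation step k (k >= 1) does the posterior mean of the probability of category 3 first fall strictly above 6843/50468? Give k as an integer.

k = 4

obs 1: x=3 → posterior Dirichlet(10, 4/3, 7/3, 12/5, 11/3)
obs 2: x=1 → posterior Dirichlet(10, 7/3, 7/3, 12/5, 11/3)
obs 3: x=1 → posterior Dirichlet(10, 10/3, 7/3, 12/5, 11/3)
obs 4: x=3 → posterior Dirichlet(10, 10/3, 7/3, 17/5, 11/3)
obs 5: x=0 → posterior Dirichlet(11, 10/3, 7/3, 17/5, 11/3)
obs 6: x=3 → posterior Dirichlet(11, 10/3, 7/3, 22/5, 11/3)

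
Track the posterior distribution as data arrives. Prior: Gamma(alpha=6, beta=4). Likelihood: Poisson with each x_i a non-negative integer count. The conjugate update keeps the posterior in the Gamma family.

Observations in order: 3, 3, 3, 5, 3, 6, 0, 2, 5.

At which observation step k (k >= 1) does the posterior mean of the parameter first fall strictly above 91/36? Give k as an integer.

k = 5

obs 1: x=3 → posterior Gamma(9, 5)
obs 2: x=3 → posterior Gamma(12, 6)
obs 3: x=3 → posterior Gamma(15, 7)
obs 4: x=5 → posterior Gamma(20, 8)
obs 5: x=3 → posterior Gamma(23, 9)
obs 6: x=6 → posterior Gamma(29, 10)
obs 7: x=0 → posterior Gamma(29, 11)
obs 8: x=2 → posterior Gamma(31, 12)
obs 9: x=5 → posterior Gamma(36, 13)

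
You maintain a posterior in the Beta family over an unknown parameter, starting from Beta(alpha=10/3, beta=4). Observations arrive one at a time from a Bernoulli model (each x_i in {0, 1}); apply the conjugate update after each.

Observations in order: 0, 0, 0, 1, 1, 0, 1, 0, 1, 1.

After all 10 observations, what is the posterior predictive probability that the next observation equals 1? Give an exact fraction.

obs 1: x=0 → posterior Beta(10/3, 5)
obs 2: x=0 → posterior Beta(10/3, 6)
obs 3: x=0 → posterior Beta(10/3, 7)
obs 4: x=1 → posterior Beta(13/3, 7)
obs 5: x=1 → posterior Beta(16/3, 7)
obs 6: x=0 → posterior Beta(16/3, 8)
obs 7: x=1 → posterior Beta(19/3, 8)
obs 8: x=0 → posterior Beta(19/3, 9)
obs 9: x=1 → posterior Beta(22/3, 9)
obs 10: x=1 → posterior Beta(25/3, 9)

25/52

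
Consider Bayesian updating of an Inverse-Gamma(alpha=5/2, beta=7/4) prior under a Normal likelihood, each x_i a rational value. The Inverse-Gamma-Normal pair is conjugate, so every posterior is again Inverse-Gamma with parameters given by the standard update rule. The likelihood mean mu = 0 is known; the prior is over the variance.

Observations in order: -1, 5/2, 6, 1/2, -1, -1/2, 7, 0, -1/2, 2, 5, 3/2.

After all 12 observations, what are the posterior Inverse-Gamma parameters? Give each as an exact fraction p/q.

obs 1: x=-1 → posterior Inverse-Gamma(3, 9/4)
obs 2: x=5/2 → posterior Inverse-Gamma(7/2, 43/8)
obs 3: x=6 → posterior Inverse-Gamma(4, 187/8)
obs 4: x=1/2 → posterior Inverse-Gamma(9/2, 47/2)
obs 5: x=-1 → posterior Inverse-Gamma(5, 24)
obs 6: x=-1/2 → posterior Inverse-Gamma(11/2, 193/8)
obs 7: x=7 → posterior Inverse-Gamma(6, 389/8)
obs 8: x=0 → posterior Inverse-Gamma(13/2, 389/8)
obs 9: x=-1/2 → posterior Inverse-Gamma(7, 195/4)
obs 10: x=2 → posterior Inverse-Gamma(15/2, 203/4)
obs 11: x=5 → posterior Inverse-Gamma(8, 253/4)
obs 12: x=3/2 → posterior Inverse-Gamma(17/2, 515/8)

alpha=17/2, beta=515/8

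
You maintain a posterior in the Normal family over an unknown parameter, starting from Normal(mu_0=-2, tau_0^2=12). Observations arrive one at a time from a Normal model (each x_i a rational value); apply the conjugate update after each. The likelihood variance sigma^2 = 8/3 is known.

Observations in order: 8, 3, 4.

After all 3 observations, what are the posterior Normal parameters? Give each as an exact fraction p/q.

mu_0=131/29, tau_0^2=24/29

obs 1: x=8 → posterior Normal(68/11, 24/11)
obs 2: x=3 → posterior Normal(19/4, 6/5)
obs 3: x=4 → posterior Normal(131/29, 24/29)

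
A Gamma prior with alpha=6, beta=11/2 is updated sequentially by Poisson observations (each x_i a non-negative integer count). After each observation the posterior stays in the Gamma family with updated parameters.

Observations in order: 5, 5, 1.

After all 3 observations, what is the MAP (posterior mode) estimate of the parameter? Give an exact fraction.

obs 1: x=5 → posterior Gamma(11, 13/2)
obs 2: x=5 → posterior Gamma(16, 15/2)
obs 3: x=1 → posterior Gamma(17, 17/2)

32/17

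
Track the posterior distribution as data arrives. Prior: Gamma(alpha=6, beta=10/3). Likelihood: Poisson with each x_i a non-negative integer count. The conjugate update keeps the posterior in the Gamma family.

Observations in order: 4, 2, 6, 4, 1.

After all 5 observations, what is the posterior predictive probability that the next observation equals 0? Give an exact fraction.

142108547152020037174224853515625/1925904380037276068854119113162752

obs 1: x=4 → posterior Gamma(10, 13/3)
obs 2: x=2 → posterior Gamma(12, 16/3)
obs 3: x=6 → posterior Gamma(18, 19/3)
obs 4: x=4 → posterior Gamma(22, 22/3)
obs 5: x=1 → posterior Gamma(23, 25/3)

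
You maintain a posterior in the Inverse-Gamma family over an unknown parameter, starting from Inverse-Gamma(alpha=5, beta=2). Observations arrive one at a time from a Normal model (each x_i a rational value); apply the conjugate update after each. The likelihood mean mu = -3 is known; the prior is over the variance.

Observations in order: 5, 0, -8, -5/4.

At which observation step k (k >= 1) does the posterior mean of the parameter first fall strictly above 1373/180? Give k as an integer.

obs 1: x=5 → posterior Inverse-Gamma(11/2, 34)
obs 2: x=0 → posterior Inverse-Gamma(6, 77/2)
obs 3: x=-8 → posterior Inverse-Gamma(13/2, 51)
obs 4: x=-5/4 → posterior Inverse-Gamma(7, 1681/32)

k = 2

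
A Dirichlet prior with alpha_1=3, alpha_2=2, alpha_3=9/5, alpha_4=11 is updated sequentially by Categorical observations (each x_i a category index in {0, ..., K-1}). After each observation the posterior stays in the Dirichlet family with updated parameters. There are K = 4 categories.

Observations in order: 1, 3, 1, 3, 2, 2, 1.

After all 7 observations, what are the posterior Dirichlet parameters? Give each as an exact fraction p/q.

obs 1: x=1 → posterior Dirichlet(3, 3, 9/5, 11)
obs 2: x=3 → posterior Dirichlet(3, 3, 9/5, 12)
obs 3: x=1 → posterior Dirichlet(3, 4, 9/5, 12)
obs 4: x=3 → posterior Dirichlet(3, 4, 9/5, 13)
obs 5: x=2 → posterior Dirichlet(3, 4, 14/5, 13)
obs 6: x=2 → posterior Dirichlet(3, 4, 19/5, 13)
obs 7: x=1 → posterior Dirichlet(3, 5, 19/5, 13)

alpha_1=3, alpha_2=5, alpha_3=19/5, alpha_4=13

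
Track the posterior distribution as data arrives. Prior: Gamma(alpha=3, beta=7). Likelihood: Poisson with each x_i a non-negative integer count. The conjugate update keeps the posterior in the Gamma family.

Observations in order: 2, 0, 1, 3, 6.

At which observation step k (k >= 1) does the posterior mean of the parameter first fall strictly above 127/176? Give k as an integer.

k = 4

obs 1: x=2 → posterior Gamma(5, 8)
obs 2: x=0 → posterior Gamma(5, 9)
obs 3: x=1 → posterior Gamma(6, 10)
obs 4: x=3 → posterior Gamma(9, 11)
obs 5: x=6 → posterior Gamma(15, 12)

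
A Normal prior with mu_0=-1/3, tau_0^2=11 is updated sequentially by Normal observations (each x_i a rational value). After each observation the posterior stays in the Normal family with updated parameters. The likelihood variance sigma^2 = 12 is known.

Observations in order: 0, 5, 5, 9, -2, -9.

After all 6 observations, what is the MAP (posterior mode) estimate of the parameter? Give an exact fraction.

14/13

obs 1: x=0 → posterior Normal(-4/23, 132/23)
obs 2: x=5 → posterior Normal(3/2, 66/17)
obs 3: x=5 → posterior Normal(106/45, 44/15)
obs 4: x=9 → posterior Normal(205/56, 33/14)
obs 5: x=-2 → posterior Normal(183/67, 132/67)
obs 6: x=-9 → posterior Normal(14/13, 22/13)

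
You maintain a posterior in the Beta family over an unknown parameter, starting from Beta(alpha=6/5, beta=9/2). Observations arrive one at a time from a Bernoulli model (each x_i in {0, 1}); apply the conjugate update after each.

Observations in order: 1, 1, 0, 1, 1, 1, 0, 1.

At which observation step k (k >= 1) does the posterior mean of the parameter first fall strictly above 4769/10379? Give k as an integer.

obs 1: x=1 → posterior Beta(11/5, 9/2)
obs 2: x=1 → posterior Beta(16/5, 9/2)
obs 3: x=0 → posterior Beta(16/5, 11/2)
obs 4: x=1 → posterior Beta(21/5, 11/2)
obs 5: x=1 → posterior Beta(26/5, 11/2)
obs 6: x=1 → posterior Beta(31/5, 11/2)
obs 7: x=0 → posterior Beta(31/5, 13/2)
obs 8: x=1 → posterior Beta(36/5, 13/2)

k = 5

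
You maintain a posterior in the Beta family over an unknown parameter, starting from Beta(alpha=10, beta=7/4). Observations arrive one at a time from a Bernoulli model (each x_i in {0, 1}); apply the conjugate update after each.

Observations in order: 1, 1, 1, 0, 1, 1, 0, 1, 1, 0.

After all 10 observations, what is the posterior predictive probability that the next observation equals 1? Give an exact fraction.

68/87

obs 1: x=1 → posterior Beta(11, 7/4)
obs 2: x=1 → posterior Beta(12, 7/4)
obs 3: x=1 → posterior Beta(13, 7/4)
obs 4: x=0 → posterior Beta(13, 11/4)
obs 5: x=1 → posterior Beta(14, 11/4)
obs 6: x=1 → posterior Beta(15, 11/4)
obs 7: x=0 → posterior Beta(15, 15/4)
obs 8: x=1 → posterior Beta(16, 15/4)
obs 9: x=1 → posterior Beta(17, 15/4)
obs 10: x=0 → posterior Beta(17, 19/4)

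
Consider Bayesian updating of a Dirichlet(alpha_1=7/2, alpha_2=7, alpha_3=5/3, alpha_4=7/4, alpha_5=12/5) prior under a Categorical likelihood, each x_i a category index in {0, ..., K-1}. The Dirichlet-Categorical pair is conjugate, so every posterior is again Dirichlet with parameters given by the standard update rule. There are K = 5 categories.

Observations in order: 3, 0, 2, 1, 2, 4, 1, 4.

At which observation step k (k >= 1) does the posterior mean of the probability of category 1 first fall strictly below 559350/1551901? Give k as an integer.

obs 1: x=3 → posterior Dirichlet(7/2, 7, 5/3, 11/4, 12/5)
obs 2: x=0 → posterior Dirichlet(9/2, 7, 5/3, 11/4, 12/5)
obs 3: x=2 → posterior Dirichlet(9/2, 7, 8/3, 11/4, 12/5)
obs 4: x=1 → posterior Dirichlet(9/2, 8, 8/3, 11/4, 12/5)
obs 5: x=2 → posterior Dirichlet(9/2, 8, 11/3, 11/4, 12/5)
obs 6: x=4 → posterior Dirichlet(9/2, 8, 11/3, 11/4, 17/5)
obs 7: x=1 → posterior Dirichlet(9/2, 9, 11/3, 11/4, 17/5)
obs 8: x=4 → posterior Dirichlet(9/2, 9, 11/3, 11/4, 22/5)

k = 6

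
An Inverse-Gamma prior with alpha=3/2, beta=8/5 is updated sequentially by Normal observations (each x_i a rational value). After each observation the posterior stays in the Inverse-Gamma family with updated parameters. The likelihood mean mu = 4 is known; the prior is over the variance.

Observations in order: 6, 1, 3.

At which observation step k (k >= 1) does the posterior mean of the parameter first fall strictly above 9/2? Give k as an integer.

k = 2

obs 1: x=6 → posterior Inverse-Gamma(2, 18/5)
obs 2: x=1 → posterior Inverse-Gamma(5/2, 81/10)
obs 3: x=3 → posterior Inverse-Gamma(3, 43/5)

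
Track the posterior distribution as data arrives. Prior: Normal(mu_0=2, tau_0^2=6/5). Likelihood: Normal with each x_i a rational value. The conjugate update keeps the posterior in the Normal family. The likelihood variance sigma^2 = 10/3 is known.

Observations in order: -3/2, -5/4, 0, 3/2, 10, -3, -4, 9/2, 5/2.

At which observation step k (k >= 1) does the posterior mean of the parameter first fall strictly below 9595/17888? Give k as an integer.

k = 3

obs 1: x=-3/2 → posterior Normal(73/68, 15/17)
obs 2: x=-5/4 → posterior Normal(101/172, 30/43)
obs 3: x=0 → posterior Normal(101/208, 15/26)
obs 4: x=3/2 → posterior Normal(155/244, 30/61)
obs 5: x=10 → posterior Normal(103/56, 3/7)
obs 6: x=-3 → posterior Normal(407/316, 30/79)
obs 7: x=-4 → posterior Normal(263/352, 15/44)
obs 8: x=9/2 → posterior Normal(425/388, 30/97)
obs 9: x=5/2 → posterior Normal(515/424, 15/53)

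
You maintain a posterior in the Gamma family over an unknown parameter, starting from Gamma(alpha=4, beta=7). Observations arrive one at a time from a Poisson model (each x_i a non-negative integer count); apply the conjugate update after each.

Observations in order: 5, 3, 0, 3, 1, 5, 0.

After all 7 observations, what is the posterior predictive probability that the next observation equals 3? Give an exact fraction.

obs 1: x=5 → posterior Gamma(9, 8)
obs 2: x=3 → posterior Gamma(12, 9)
obs 3: x=0 → posterior Gamma(12, 10)
obs 4: x=3 → posterior Gamma(15, 11)
obs 5: x=1 → posterior Gamma(16, 12)
obs 6: x=5 → posterior Gamma(21, 13)
obs 7: x=0 → posterior Gamma(21, 14)

2074470725014511369892921344/16834112196028232574462890625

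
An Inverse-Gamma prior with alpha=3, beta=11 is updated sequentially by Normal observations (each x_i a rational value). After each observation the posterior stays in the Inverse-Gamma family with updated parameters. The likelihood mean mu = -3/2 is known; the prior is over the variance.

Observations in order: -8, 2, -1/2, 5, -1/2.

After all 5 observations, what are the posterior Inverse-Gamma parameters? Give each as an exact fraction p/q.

obs 1: x=-8 → posterior Inverse-Gamma(7/2, 257/8)
obs 2: x=2 → posterior Inverse-Gamma(4, 153/4)
obs 3: x=-1/2 → posterior Inverse-Gamma(9/2, 155/4)
obs 4: x=5 → posterior Inverse-Gamma(5, 479/8)
obs 5: x=-1/2 → posterior Inverse-Gamma(11/2, 483/8)

alpha=11/2, beta=483/8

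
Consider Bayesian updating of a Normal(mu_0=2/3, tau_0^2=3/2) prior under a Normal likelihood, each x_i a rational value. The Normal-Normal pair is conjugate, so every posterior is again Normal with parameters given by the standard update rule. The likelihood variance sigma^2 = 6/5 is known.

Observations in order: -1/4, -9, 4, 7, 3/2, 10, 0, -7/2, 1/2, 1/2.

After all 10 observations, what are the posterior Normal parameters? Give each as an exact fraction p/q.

obs 1: x=-1/4 → posterior Normal(17/108, 2/3)
obs 2: x=-9 → posterior Normal(-523/168, 3/7)
obs 3: x=4 → posterior Normal(-283/228, 6/19)
obs 4: x=7 → posterior Normal(137/288, 1/4)
obs 5: x=3/2 → posterior Normal(227/348, 6/29)
obs 6: x=10 → posterior Normal(827/408, 3/17)
obs 7: x=0 → posterior Normal(827/468, 2/13)
obs 8: x=-7/2 → posterior Normal(617/528, 3/22)
obs 9: x=1/2 → posterior Normal(647/588, 6/49)
obs 10: x=1/2 → posterior Normal(677/648, 1/9)

mu_0=677/648, tau_0^2=1/9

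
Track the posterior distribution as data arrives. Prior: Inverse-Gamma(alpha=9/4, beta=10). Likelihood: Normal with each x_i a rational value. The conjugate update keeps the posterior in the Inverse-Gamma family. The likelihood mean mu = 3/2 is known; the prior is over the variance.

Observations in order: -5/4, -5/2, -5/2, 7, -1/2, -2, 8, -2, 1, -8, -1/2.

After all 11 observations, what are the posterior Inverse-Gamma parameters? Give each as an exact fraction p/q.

alpha=31/4, beta=4081/32

obs 1: x=-5/4 → posterior Inverse-Gamma(11/4, 441/32)
obs 2: x=-5/2 → posterior Inverse-Gamma(13/4, 697/32)
obs 3: x=-5/2 → posterior Inverse-Gamma(15/4, 953/32)
obs 4: x=7 → posterior Inverse-Gamma(17/4, 1437/32)
obs 5: x=-1/2 → posterior Inverse-Gamma(19/4, 1501/32)
obs 6: x=-2 → posterior Inverse-Gamma(21/4, 1697/32)
obs 7: x=8 → posterior Inverse-Gamma(23/4, 2373/32)
obs 8: x=-2 → posterior Inverse-Gamma(25/4, 2569/32)
obs 9: x=1 → posterior Inverse-Gamma(27/4, 2573/32)
obs 10: x=-8 → posterior Inverse-Gamma(29/4, 4017/32)
obs 11: x=-1/2 → posterior Inverse-Gamma(31/4, 4081/32)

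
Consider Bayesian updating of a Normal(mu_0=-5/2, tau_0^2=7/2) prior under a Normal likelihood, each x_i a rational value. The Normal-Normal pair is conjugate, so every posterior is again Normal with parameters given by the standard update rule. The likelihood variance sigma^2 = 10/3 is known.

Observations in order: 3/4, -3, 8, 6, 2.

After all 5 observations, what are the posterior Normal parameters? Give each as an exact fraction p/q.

mu_0=191/100, tau_0^2=14/25

obs 1: x=3/4 → posterior Normal(-137/164, 70/41)
obs 2: x=-3 → posterior Normal(-389/248, 35/31)
obs 3: x=8 → posterior Normal(283/332, 70/83)
obs 4: x=6 → posterior Normal(787/416, 35/52)
obs 5: x=2 → posterior Normal(191/100, 14/25)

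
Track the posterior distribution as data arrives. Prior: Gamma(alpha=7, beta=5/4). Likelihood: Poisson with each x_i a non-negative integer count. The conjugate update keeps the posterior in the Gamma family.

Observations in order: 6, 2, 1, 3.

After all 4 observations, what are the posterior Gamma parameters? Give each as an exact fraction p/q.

alpha=19, beta=21/4

obs 1: x=6 → posterior Gamma(13, 9/4)
obs 2: x=2 → posterior Gamma(15, 13/4)
obs 3: x=1 → posterior Gamma(16, 17/4)
obs 4: x=3 → posterior Gamma(19, 21/4)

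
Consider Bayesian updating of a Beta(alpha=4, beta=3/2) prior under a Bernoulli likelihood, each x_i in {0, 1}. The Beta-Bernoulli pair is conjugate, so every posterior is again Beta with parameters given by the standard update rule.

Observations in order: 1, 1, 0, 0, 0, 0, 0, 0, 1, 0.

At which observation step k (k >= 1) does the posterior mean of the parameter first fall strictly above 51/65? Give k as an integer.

k = 2

obs 1: x=1 → posterior Beta(5, 3/2)
obs 2: x=1 → posterior Beta(6, 3/2)
obs 3: x=0 → posterior Beta(6, 5/2)
obs 4: x=0 → posterior Beta(6, 7/2)
obs 5: x=0 → posterior Beta(6, 9/2)
obs 6: x=0 → posterior Beta(6, 11/2)
obs 7: x=0 → posterior Beta(6, 13/2)
obs 8: x=0 → posterior Beta(6, 15/2)
obs 9: x=1 → posterior Beta(7, 15/2)
obs 10: x=0 → posterior Beta(7, 17/2)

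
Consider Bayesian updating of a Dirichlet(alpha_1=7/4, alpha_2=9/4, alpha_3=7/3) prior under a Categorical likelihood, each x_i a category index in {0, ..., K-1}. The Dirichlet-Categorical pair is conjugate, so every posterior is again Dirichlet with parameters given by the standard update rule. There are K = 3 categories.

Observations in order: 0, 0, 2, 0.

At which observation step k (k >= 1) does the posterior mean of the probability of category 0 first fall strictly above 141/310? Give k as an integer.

obs 1: x=0 → posterior Dirichlet(11/4, 9/4, 7/3)
obs 2: x=0 → posterior Dirichlet(15/4, 9/4, 7/3)
obs 3: x=2 → posterior Dirichlet(15/4, 9/4, 10/3)
obs 4: x=0 → posterior Dirichlet(19/4, 9/4, 10/3)

k = 4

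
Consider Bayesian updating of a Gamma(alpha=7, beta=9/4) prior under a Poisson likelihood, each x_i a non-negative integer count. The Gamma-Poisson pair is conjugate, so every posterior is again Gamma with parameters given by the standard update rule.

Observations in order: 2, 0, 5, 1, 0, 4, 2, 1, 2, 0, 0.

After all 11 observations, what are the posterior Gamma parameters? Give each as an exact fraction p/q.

obs 1: x=2 → posterior Gamma(9, 13/4)
obs 2: x=0 → posterior Gamma(9, 17/4)
obs 3: x=5 → posterior Gamma(14, 21/4)
obs 4: x=1 → posterior Gamma(15, 25/4)
obs 5: x=0 → posterior Gamma(15, 29/4)
obs 6: x=4 → posterior Gamma(19, 33/4)
obs 7: x=2 → posterior Gamma(21, 37/4)
obs 8: x=1 → posterior Gamma(22, 41/4)
obs 9: x=2 → posterior Gamma(24, 45/4)
obs 10: x=0 → posterior Gamma(24, 49/4)
obs 11: x=0 → posterior Gamma(24, 53/4)

alpha=24, beta=53/4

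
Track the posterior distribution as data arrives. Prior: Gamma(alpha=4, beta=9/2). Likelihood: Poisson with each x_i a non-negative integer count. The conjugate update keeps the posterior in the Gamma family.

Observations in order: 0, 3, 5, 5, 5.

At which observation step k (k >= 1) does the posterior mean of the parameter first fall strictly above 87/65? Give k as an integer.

obs 1: x=0 → posterior Gamma(4, 11/2)
obs 2: x=3 → posterior Gamma(7, 13/2)
obs 3: x=5 → posterior Gamma(12, 15/2)
obs 4: x=5 → posterior Gamma(17, 17/2)
obs 5: x=5 → posterior Gamma(22, 19/2)

k = 3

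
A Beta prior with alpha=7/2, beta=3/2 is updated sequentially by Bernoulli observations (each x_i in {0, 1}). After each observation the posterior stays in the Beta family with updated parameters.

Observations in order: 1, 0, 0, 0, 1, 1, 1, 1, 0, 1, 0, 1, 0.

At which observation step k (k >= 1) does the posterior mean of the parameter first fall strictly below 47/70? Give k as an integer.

obs 1: x=1 → posterior Beta(9/2, 3/2)
obs 2: x=0 → posterior Beta(9/2, 5/2)
obs 3: x=0 → posterior Beta(9/2, 7/2)
obs 4: x=0 → posterior Beta(9/2, 9/2)
obs 5: x=1 → posterior Beta(11/2, 9/2)
obs 6: x=1 → posterior Beta(13/2, 9/2)
obs 7: x=1 → posterior Beta(15/2, 9/2)
obs 8: x=1 → posterior Beta(17/2, 9/2)
obs 9: x=0 → posterior Beta(17/2, 11/2)
obs 10: x=1 → posterior Beta(19/2, 11/2)
obs 11: x=0 → posterior Beta(19/2, 13/2)
obs 12: x=1 → posterior Beta(21/2, 13/2)
obs 13: x=0 → posterior Beta(21/2, 15/2)

k = 2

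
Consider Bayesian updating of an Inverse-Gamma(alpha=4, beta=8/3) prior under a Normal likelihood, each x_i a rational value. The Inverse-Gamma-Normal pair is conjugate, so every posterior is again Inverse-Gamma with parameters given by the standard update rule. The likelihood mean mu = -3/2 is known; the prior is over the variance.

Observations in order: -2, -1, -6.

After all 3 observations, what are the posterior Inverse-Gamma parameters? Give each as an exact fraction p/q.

alpha=11/2, beta=313/24

obs 1: x=-2 → posterior Inverse-Gamma(9/2, 67/24)
obs 2: x=-1 → posterior Inverse-Gamma(5, 35/12)
obs 3: x=-6 → posterior Inverse-Gamma(11/2, 313/24)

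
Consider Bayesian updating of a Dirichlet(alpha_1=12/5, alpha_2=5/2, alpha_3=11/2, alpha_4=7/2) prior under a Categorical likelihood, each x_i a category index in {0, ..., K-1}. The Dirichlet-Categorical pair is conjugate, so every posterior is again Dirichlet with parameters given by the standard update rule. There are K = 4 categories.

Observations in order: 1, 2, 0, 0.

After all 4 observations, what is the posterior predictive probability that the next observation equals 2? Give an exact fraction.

obs 1: x=1 → posterior Dirichlet(12/5, 7/2, 11/2, 7/2)
obs 2: x=2 → posterior Dirichlet(12/5, 7/2, 13/2, 7/2)
obs 3: x=0 → posterior Dirichlet(17/5, 7/2, 13/2, 7/2)
obs 4: x=0 → posterior Dirichlet(22/5, 7/2, 13/2, 7/2)

65/179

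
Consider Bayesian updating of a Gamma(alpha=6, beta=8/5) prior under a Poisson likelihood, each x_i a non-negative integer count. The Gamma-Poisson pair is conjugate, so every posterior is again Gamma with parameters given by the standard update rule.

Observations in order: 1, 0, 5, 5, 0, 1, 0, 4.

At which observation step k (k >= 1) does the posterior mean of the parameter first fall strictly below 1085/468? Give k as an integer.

obs 1: x=1 → posterior Gamma(7, 13/5)
obs 2: x=0 → posterior Gamma(7, 18/5)
obs 3: x=5 → posterior Gamma(12, 23/5)
obs 4: x=5 → posterior Gamma(17, 28/5)
obs 5: x=0 → posterior Gamma(17, 33/5)
obs 6: x=1 → posterior Gamma(18, 38/5)
obs 7: x=0 → posterior Gamma(18, 43/5)
obs 8: x=4 → posterior Gamma(22, 48/5)

k = 2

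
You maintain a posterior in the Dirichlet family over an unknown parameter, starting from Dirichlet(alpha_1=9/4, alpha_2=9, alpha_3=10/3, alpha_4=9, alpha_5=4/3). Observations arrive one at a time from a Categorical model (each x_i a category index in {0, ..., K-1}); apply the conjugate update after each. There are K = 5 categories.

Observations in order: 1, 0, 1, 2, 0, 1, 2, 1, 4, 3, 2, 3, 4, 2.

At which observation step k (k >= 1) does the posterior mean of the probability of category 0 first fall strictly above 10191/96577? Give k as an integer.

k = 2

obs 1: x=1 → posterior Dirichlet(9/4, 10, 10/3, 9, 4/3)
obs 2: x=0 → posterior Dirichlet(13/4, 10, 10/3, 9, 4/3)
obs 3: x=1 → posterior Dirichlet(13/4, 11, 10/3, 9, 4/3)
obs 4: x=2 → posterior Dirichlet(13/4, 11, 13/3, 9, 4/3)
obs 5: x=0 → posterior Dirichlet(17/4, 11, 13/3, 9, 4/3)
obs 6: x=1 → posterior Dirichlet(17/4, 12, 13/3, 9, 4/3)
obs 7: x=2 → posterior Dirichlet(17/4, 12, 16/3, 9, 4/3)
obs 8: x=1 → posterior Dirichlet(17/4, 13, 16/3, 9, 4/3)
obs 9: x=4 → posterior Dirichlet(17/4, 13, 16/3, 9, 7/3)
obs 10: x=3 → posterior Dirichlet(17/4, 13, 16/3, 10, 7/3)
obs 11: x=2 → posterior Dirichlet(17/4, 13, 19/3, 10, 7/3)
obs 12: x=3 → posterior Dirichlet(17/4, 13, 19/3, 11, 7/3)
obs 13: x=4 → posterior Dirichlet(17/4, 13, 19/3, 11, 10/3)
obs 14: x=2 → posterior Dirichlet(17/4, 13, 22/3, 11, 10/3)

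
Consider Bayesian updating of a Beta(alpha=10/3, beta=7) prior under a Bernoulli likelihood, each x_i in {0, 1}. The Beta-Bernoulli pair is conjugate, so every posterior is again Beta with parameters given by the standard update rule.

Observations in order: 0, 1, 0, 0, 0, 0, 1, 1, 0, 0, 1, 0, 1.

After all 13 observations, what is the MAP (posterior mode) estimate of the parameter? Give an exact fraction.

obs 1: x=0 → posterior Beta(10/3, 8)
obs 2: x=1 → posterior Beta(13/3, 8)
obs 3: x=0 → posterior Beta(13/3, 9)
obs 4: x=0 → posterior Beta(13/3, 10)
obs 5: x=0 → posterior Beta(13/3, 11)
obs 6: x=0 → posterior Beta(13/3, 12)
obs 7: x=1 → posterior Beta(16/3, 12)
obs 8: x=1 → posterior Beta(19/3, 12)
obs 9: x=0 → posterior Beta(19/3, 13)
obs 10: x=0 → posterior Beta(19/3, 14)
obs 11: x=1 → posterior Beta(22/3, 14)
obs 12: x=0 → posterior Beta(22/3, 15)
obs 13: x=1 → posterior Beta(25/3, 15)

11/32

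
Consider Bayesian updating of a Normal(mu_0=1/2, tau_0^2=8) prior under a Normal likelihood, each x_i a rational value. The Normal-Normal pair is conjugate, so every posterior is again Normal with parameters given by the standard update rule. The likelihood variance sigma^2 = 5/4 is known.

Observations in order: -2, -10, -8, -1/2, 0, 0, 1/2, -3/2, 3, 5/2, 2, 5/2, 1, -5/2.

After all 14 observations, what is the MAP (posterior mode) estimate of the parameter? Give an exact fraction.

obs 1: x=-2 → posterior Normal(-123/74, 40/37)
obs 2: x=-10 → posterior Normal(-763/138, 40/69)
obs 3: x=-8 → posterior Normal(-1275/202, 40/101)
obs 4: x=-1/2 → posterior Normal(-1307/266, 40/133)
obs 5: x=0 → posterior Normal(-1307/330, 8/33)
obs 6: x=0 → posterior Normal(-1307/394, 40/197)
obs 7: x=1/2 → posterior Normal(-1275/458, 40/229)
obs 8: x=-3/2 → posterior Normal(-457/174, 40/261)
obs 9: x=3 → posterior Normal(-1179/586, 40/293)
obs 10: x=5/2 → posterior Normal(-1019/650, 8/65)
obs 11: x=2 → posterior Normal(-297/238, 40/357)
obs 12: x=5/2 → posterior Normal(-731/778, 40/389)
obs 13: x=1 → posterior Normal(-667/842, 40/421)
obs 14: x=-5/2 → posterior Normal(-827/906, 40/453)

-827/906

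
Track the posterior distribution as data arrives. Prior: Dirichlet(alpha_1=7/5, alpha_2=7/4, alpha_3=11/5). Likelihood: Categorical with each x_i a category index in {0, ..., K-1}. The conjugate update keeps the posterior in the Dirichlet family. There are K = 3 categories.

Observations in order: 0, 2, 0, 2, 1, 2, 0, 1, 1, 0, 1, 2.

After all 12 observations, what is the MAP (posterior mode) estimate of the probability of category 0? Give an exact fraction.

obs 1: x=0 → posterior Dirichlet(12/5, 7/4, 11/5)
obs 2: x=2 → posterior Dirichlet(12/5, 7/4, 16/5)
obs 3: x=0 → posterior Dirichlet(17/5, 7/4, 16/5)
obs 4: x=2 → posterior Dirichlet(17/5, 7/4, 21/5)
obs 5: x=1 → posterior Dirichlet(17/5, 11/4, 21/5)
obs 6: x=2 → posterior Dirichlet(17/5, 11/4, 26/5)
obs 7: x=0 → posterior Dirichlet(22/5, 11/4, 26/5)
obs 8: x=1 → posterior Dirichlet(22/5, 15/4, 26/5)
obs 9: x=1 → posterior Dirichlet(22/5, 19/4, 26/5)
obs 10: x=0 → posterior Dirichlet(27/5, 19/4, 26/5)
obs 11: x=1 → posterior Dirichlet(27/5, 23/4, 26/5)
obs 12: x=2 → posterior Dirichlet(27/5, 23/4, 31/5)

88/287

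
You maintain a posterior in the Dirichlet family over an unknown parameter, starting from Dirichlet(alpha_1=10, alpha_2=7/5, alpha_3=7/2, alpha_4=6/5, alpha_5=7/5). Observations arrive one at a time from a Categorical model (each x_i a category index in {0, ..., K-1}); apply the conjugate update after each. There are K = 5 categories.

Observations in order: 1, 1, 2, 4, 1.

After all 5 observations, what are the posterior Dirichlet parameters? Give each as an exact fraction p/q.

alpha_1=10, alpha_2=22/5, alpha_3=9/2, alpha_4=6/5, alpha_5=12/5

obs 1: x=1 → posterior Dirichlet(10, 12/5, 7/2, 6/5, 7/5)
obs 2: x=1 → posterior Dirichlet(10, 17/5, 7/2, 6/5, 7/5)
obs 3: x=2 → posterior Dirichlet(10, 17/5, 9/2, 6/5, 7/5)
obs 4: x=4 → posterior Dirichlet(10, 17/5, 9/2, 6/5, 12/5)
obs 5: x=1 → posterior Dirichlet(10, 22/5, 9/2, 6/5, 12/5)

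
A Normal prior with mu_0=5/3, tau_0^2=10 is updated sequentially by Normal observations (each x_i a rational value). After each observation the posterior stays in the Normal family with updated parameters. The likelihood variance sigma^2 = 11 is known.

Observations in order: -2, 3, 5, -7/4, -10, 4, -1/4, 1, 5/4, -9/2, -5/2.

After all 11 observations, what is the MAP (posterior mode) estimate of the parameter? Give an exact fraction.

obs 1: x=-2 → posterior Normal(-5/63, 110/21)
obs 2: x=3 → posterior Normal(85/93, 110/31)
obs 3: x=5 → posterior Normal(235/123, 110/41)
obs 4: x=-7/4 → posterior Normal(365/306, 110/51)
obs 5: x=-10 → posterior Normal(-235/366, 110/61)
obs 6: x=4 → posterior Normal(5/426, 110/71)
obs 7: x=-1/4 → posterior Normal(-5/243, 110/81)
obs 8: x=1 → posterior Normal(25/273, 110/91)
obs 9: x=5/4 → posterior Normal(125/606, 110/101)
obs 10: x=-9/2 → posterior Normal(-145/666, 110/111)
obs 11: x=-5/2 → posterior Normal(-295/726, 10/11)

-295/726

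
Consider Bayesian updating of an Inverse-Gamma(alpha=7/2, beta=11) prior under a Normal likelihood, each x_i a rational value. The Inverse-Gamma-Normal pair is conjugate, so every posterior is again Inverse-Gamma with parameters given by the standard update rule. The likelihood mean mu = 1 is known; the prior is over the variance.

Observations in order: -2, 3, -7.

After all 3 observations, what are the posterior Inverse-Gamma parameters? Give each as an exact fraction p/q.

obs 1: x=-2 → posterior Inverse-Gamma(4, 31/2)
obs 2: x=3 → posterior Inverse-Gamma(9/2, 35/2)
obs 3: x=-7 → posterior Inverse-Gamma(5, 99/2)

alpha=5, beta=99/2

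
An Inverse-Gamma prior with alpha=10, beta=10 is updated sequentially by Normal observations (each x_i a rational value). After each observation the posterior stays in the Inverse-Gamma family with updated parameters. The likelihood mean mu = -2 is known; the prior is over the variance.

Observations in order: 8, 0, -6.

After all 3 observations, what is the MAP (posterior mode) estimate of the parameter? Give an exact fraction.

28/5

obs 1: x=8 → posterior Inverse-Gamma(21/2, 60)
obs 2: x=0 → posterior Inverse-Gamma(11, 62)
obs 3: x=-6 → posterior Inverse-Gamma(23/2, 70)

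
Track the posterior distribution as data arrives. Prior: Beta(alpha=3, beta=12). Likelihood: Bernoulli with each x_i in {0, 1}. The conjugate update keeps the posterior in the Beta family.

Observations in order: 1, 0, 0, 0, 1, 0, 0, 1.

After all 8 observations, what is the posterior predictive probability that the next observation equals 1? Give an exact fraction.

6/23

obs 1: x=1 → posterior Beta(4, 12)
obs 2: x=0 → posterior Beta(4, 13)
obs 3: x=0 → posterior Beta(4, 14)
obs 4: x=0 → posterior Beta(4, 15)
obs 5: x=1 → posterior Beta(5, 15)
obs 6: x=0 → posterior Beta(5, 16)
obs 7: x=0 → posterior Beta(5, 17)
obs 8: x=1 → posterior Beta(6, 17)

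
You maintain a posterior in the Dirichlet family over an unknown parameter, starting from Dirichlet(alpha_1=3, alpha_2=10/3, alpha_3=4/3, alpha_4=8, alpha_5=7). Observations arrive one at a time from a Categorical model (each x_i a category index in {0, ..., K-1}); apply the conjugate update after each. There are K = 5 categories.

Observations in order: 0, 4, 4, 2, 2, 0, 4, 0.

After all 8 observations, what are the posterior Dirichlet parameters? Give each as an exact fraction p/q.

obs 1: x=0 → posterior Dirichlet(4, 10/3, 4/3, 8, 7)
obs 2: x=4 → posterior Dirichlet(4, 10/3, 4/3, 8, 8)
obs 3: x=4 → posterior Dirichlet(4, 10/3, 4/3, 8, 9)
obs 4: x=2 → posterior Dirichlet(4, 10/3, 7/3, 8, 9)
obs 5: x=2 → posterior Dirichlet(4, 10/3, 10/3, 8, 9)
obs 6: x=0 → posterior Dirichlet(5, 10/3, 10/3, 8, 9)
obs 7: x=4 → posterior Dirichlet(5, 10/3, 10/3, 8, 10)
obs 8: x=0 → posterior Dirichlet(6, 10/3, 10/3, 8, 10)

alpha_1=6, alpha_2=10/3, alpha_3=10/3, alpha_4=8, alpha_5=10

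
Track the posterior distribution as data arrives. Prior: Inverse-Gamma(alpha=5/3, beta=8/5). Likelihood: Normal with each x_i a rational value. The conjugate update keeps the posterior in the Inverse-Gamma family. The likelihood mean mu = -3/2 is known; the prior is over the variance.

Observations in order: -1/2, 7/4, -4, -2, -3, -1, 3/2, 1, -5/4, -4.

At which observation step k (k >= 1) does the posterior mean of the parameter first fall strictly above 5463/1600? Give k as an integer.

obs 1: x=-1/2 → posterior Inverse-Gamma(13/6, 21/10)
obs 2: x=7/4 → posterior Inverse-Gamma(8/3, 1181/160)
obs 3: x=-4 → posterior Inverse-Gamma(19/6, 1681/160)
obs 4: x=-2 → posterior Inverse-Gamma(11/3, 1701/160)
obs 5: x=-3 → posterior Inverse-Gamma(25/6, 1881/160)
obs 6: x=-1 → posterior Inverse-Gamma(14/3, 1901/160)
obs 7: x=3/2 → posterior Inverse-Gamma(31/6, 2621/160)
obs 8: x=1 → posterior Inverse-Gamma(17/3, 3121/160)
obs 9: x=-5/4 → posterior Inverse-Gamma(37/6, 1563/80)
obs 10: x=-4 → posterior Inverse-Gamma(20/3, 1813/80)

k = 2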